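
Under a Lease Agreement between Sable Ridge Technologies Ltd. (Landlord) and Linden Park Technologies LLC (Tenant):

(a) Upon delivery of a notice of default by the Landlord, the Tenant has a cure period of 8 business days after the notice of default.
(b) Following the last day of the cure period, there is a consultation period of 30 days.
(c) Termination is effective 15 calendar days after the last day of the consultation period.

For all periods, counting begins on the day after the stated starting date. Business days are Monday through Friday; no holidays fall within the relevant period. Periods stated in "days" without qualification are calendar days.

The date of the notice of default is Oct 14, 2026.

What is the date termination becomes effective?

The last day of the cure period: counting 8 business days from Wednesday, Oct 14, 2026 (Oct 15, Oct 16, Oct 19, Oct 20, Oct 21, Oct 22, Oct 23, Oct 26, skipping weekends) reaches Monday, Oct 26, 2026.
Adding 30 calendar days to Oct 26, 2026 gives Nov 25, 2026, which is the last day of the consultation period.
The date termination becomes effective: 15 calendar days after Nov 25, 2026 is Dec 10, 2026.

Dec 10, 2026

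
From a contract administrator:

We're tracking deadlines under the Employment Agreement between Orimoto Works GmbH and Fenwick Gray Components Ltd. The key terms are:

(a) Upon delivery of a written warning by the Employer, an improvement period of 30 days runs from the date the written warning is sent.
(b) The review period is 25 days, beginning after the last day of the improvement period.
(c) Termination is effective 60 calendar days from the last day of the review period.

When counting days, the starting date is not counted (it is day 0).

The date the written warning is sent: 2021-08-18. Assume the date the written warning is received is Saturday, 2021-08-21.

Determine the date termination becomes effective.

2021-12-11

The last day of the improvement period: 30 calendar days after 2021-08-18 is 2021-09-17.
The last day of the review period: 25 calendar days after 2021-09-17 is 2021-10-12.
Adding 60 calendar days to 2021-10-12 gives 2021-12-11, which is the date termination becomes effective.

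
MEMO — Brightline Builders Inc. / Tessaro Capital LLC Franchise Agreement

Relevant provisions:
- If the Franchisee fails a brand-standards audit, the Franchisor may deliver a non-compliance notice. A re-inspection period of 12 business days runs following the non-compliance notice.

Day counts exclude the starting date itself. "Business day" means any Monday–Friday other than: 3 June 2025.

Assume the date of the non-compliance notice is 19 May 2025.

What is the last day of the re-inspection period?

5 June 2025

The last day of the re-inspection period: 12 business days after Monday, 19 May 2025, skipping weekends and the listed holiday on Jun 3 — May 20, May 21, May 22, May 23, …, Jun 2, Jun 4, Jun 5 — lands on Thursday, 5 June 2025.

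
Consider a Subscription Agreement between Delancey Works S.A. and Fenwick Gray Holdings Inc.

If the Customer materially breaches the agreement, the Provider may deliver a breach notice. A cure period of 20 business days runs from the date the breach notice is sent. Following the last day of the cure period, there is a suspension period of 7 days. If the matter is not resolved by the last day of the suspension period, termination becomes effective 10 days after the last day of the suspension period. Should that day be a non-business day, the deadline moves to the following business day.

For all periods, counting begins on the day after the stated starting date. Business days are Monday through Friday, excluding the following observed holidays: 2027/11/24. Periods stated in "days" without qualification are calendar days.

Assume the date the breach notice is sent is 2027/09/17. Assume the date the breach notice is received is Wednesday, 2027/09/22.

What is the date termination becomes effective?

From Friday, 2027/09/17, 20 business days (Sep 20, Sep 21, Sep 22, Sep 23, …, Oct 13, Oct 14, Oct 15, skipping weekends) brings us to Friday, 2027/10/15, which is the last day of the cure period.
The last day of the suspension period: 2027/10/15 + 7 days = 2027/10/22.
The date termination becomes effective: 10 calendar days after 2027/10/22 is 2027/11/01. 2027/11/01 is a Monday and is not a listed holiday, so no roll-forward applies.

2027/11/01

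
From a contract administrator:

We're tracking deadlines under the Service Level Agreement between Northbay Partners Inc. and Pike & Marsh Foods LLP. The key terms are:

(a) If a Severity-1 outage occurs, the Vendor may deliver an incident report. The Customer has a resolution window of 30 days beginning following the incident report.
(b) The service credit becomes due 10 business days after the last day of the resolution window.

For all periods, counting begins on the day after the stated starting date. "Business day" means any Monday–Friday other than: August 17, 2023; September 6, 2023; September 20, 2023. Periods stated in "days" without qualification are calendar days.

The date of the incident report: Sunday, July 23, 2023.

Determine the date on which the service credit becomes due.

September 5, 2023

The last day of the resolution window: July 23, 2023 + 30 days = August 22, 2023.
The date on which the service credit becomes due: 10 business days after Tuesday, August 22, 2023, skipping weekends — Aug 23, Aug 24, Aug 25, Aug 28, Aug 29, Aug 30, Aug 31, Sep 1, Sep 4, Sep 5 — lands on Tuesday, September 5, 2023.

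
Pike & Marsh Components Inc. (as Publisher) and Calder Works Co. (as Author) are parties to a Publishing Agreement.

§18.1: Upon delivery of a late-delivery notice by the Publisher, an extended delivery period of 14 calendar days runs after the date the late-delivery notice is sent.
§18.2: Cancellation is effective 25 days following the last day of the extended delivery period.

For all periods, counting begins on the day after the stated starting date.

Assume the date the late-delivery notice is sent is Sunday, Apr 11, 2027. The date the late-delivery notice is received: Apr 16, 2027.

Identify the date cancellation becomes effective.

May 20, 2027

Adding 14 calendar days to Apr 11, 2027 gives Apr 25, 2027, which is the last day of the extended delivery period.
Adding 25 calendar days to Apr 25, 2027 gives May 20, 2027, which is the date cancellation becomes effective.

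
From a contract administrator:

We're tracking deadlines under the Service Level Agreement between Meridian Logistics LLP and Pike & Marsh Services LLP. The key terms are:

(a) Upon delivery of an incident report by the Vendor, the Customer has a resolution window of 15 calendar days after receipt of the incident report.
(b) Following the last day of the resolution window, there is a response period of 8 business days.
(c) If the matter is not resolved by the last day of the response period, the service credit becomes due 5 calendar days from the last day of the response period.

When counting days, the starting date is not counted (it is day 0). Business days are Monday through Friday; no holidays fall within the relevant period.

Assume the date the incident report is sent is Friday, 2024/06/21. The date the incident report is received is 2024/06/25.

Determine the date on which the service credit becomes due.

2024/07/27

Adding 15 calendar days to 2024/06/25 gives 2024/07/10, which is the last day of the resolution window.
From Wednesday, 2024/07/10, 8 business days (Jul 11, Jul 12, Jul 15, Jul 16, Jul 17, Jul 18, Jul 19, Jul 22, skipping weekends) brings us to Monday, 2024/07/22, which is the last day of the response period.
The date on which the service credit becomes due: 2024/07/22 + 5 days = 2024/07/27.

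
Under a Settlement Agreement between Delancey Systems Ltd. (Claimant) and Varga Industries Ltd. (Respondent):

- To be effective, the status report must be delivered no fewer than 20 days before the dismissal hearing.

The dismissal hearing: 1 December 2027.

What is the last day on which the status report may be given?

11 November 2027

Counting back 20 calendar days from 1 December 2027 gives 11 November 2027.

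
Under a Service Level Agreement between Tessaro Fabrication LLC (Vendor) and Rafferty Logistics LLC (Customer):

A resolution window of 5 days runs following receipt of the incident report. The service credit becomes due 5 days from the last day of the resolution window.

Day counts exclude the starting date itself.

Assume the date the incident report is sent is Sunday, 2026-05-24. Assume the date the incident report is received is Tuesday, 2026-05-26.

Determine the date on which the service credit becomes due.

2026-06-05

Adding 5 calendar days to 2026-05-26 gives 2026-05-31, which is the last day of the resolution window.
Adding 5 calendar days to 2026-05-31 gives 2026-06-05, which is the date on which the service credit becomes due.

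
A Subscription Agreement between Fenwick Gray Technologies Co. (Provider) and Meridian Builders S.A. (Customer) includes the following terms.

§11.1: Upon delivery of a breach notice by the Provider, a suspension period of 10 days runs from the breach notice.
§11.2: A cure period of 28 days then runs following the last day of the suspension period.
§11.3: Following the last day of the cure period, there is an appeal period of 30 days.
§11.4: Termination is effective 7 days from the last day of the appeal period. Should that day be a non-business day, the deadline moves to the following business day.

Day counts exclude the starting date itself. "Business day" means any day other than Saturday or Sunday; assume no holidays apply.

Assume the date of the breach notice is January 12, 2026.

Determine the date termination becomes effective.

Adding 10 calendar days to January 12, 2026 gives January 22, 2026, which is the last day of the suspension period.
The last day of the cure period: January 22, 2026 + 28 days = February 19, 2026.
The last day of the appeal period: February 19, 2026 + 30 days = March 21, 2026.
The date termination becomes effective: 7 calendar days after March 21, 2026 is March 28, 2026. That falls on a Saturday, so it rolls to the next business day, Monday, March 30, 2026.

March 30, 2026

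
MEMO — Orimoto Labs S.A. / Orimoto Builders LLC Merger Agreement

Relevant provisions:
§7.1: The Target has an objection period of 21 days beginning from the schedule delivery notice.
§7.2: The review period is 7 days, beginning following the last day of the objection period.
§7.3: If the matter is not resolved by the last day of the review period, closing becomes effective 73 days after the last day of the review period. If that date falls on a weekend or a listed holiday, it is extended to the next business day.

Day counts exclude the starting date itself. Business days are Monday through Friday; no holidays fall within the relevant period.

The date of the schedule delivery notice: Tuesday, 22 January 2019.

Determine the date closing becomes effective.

The last day of the objection period: 21 calendar days after 22 January 2019 is 12 February 2019.
Adding 7 calendar days to 12 February 2019 gives 19 February 2019, which is the last day of the review period.
The date closing becomes effective: 73 calendar days after 19 February 2019 is 3 May 2019. 3 May 2019 is a Friday, so no roll-forward applies.

3 May 2019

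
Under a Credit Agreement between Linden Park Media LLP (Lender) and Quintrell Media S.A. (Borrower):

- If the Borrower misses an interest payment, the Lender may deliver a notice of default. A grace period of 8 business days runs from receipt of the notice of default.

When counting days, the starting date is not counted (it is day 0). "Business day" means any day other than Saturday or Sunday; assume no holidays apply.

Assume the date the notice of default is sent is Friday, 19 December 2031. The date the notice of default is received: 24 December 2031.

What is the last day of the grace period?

The last day of the grace period: counting 8 business days from Wednesday, 24 December 2031 (Dec 25, Dec 26, Dec 29, Dec 30, Dec 31, Jan 1, Jan 2, Jan 5, skipping weekends) reaches Monday, 5 January 2032.

5 January 2032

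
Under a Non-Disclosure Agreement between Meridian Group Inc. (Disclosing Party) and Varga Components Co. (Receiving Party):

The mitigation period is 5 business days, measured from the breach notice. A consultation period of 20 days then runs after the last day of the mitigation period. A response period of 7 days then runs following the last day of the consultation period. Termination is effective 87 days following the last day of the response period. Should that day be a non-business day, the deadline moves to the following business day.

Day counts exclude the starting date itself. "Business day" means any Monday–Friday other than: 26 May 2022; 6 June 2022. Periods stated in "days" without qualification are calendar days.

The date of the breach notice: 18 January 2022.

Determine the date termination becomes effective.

From Tuesday, 18 January 2022, 5 business days (Jan 19, Jan 20, Jan 21, Jan 24, Jan 25, skipping weekends) brings us to Tuesday, 25 January 2022, which is the last day of the mitigation period.
The last day of the consultation period: 25 January 2022 + 20 days = 14 February 2022.
The last day of the response period: 7 calendar days after 14 February 2022 is 21 February 2022.
The date termination becomes effective: 21 February 2022 + 87 days = 19 May 2022. 19 May 2022 is a Thursday and is not a listed holiday, so no roll-forward applies.

19 May 2022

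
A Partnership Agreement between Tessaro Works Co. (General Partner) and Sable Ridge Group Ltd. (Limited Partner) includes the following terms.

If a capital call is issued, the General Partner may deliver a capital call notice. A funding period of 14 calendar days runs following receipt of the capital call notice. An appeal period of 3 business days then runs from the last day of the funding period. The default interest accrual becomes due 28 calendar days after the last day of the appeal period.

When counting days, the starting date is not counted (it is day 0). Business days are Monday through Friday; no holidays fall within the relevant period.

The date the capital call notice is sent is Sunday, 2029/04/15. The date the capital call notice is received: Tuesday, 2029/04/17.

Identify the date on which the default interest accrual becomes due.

2029/06/01

The last day of the funding period: 14 calendar days after 2029/04/17 is 2029/05/01.
The last day of the appeal period: counting 3 business days from Tuesday, 2029/05/01 (May 2, May 3, May 4, skipping weekends) reaches Friday, 2029/05/04.
Adding 28 calendar days to 2029/05/04 gives 2029/06/01, which is the date on which the default interest accrual becomes due.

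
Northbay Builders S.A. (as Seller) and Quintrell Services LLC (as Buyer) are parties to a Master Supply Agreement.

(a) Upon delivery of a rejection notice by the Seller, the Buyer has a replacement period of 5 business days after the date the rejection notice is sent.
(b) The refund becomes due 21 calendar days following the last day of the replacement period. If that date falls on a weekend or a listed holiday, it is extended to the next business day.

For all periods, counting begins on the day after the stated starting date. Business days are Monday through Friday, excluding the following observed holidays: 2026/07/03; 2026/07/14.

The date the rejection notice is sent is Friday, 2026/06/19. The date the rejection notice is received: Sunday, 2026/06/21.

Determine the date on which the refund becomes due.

2026/07/17

The last day of the replacement period: counting 5 business days from Friday, 2026/06/19 (Jun 22, Jun 23, Jun 24, Jun 25, Jun 26, skipping weekends) reaches Friday, 2026/06/26.
The date on which the refund becomes due: 21 calendar days after 2026/06/26 is 2026/07/17. 2026/07/17 is a Friday and is not a listed holiday, so no roll-forward applies.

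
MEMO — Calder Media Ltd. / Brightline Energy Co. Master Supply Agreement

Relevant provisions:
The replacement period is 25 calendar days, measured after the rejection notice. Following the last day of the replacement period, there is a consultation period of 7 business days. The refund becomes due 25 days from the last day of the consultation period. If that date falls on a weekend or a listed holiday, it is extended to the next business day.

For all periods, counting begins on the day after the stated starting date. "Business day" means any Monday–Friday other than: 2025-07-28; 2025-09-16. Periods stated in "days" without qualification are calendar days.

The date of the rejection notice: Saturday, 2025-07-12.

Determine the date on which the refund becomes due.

Adding 25 calendar days to 2025-07-12 gives 2025-08-06, which is the last day of the replacement period.
The last day of the consultation period: 7 business days after Wednesday, 2025-08-06, skipping weekends — Aug 7, Aug 8, Aug 11, Aug 12, Aug 13, Aug 14, Aug 15 — lands on Friday, 2025-08-15.
Adding 25 calendar days to 2025-08-15 gives 2025-09-09, which is the date on which the refund becomes due. 2025-09-09 is a Tuesday and is not a listed holiday, so no roll-forward applies.

2025-09-09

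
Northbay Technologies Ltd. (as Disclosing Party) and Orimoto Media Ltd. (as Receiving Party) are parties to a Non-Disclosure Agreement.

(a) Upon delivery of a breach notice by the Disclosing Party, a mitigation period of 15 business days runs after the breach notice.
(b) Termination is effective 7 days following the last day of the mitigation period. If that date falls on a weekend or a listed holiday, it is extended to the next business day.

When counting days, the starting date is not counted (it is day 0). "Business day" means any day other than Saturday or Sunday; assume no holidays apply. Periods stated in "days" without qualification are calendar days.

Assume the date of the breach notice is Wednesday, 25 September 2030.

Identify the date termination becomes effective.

From Wednesday, 25 September 2030, 15 business days (Sep 26, Sep 27, Sep 30, Oct 1, …, Oct 14, Oct 15, Oct 16, skipping weekends) brings us to Wednesday, 16 October 2030, which is the last day of the mitigation period.
The date termination becomes effective: 7 calendar days after 16 October 2030 is 23 October 2030. 23 October 2030 is a Wednesday, so no roll-forward applies.

23 October 2030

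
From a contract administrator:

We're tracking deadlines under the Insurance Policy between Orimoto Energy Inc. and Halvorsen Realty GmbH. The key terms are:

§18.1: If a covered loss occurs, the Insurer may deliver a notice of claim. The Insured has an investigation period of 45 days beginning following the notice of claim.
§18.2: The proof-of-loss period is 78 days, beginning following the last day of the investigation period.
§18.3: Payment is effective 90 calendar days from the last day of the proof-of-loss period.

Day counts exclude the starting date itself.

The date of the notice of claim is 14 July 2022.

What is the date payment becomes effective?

Adding 45 calendar days to 14 July 2022 gives 28 August 2022, which is the last day of the investigation period.
The last day of the proof-of-loss period: 78 calendar days after 28 August 2022 is 14 November 2022.
The date payment becomes effective: 14 November 2022 + 90 days = 12 February 2023.

12 February 2023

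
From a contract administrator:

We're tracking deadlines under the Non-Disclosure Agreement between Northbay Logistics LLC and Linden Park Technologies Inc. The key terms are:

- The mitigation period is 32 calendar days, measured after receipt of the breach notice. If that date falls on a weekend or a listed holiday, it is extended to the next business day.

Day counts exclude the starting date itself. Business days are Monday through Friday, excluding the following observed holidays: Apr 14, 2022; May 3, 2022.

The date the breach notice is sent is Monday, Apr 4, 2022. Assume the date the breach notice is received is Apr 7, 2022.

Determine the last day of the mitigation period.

May 9, 2022

Adding 32 calendar days to Apr 7, 2022 gives May 9, 2022, which is the last day of the mitigation period. May 9, 2022 is a Monday and is not a listed holiday, so no roll-forward applies.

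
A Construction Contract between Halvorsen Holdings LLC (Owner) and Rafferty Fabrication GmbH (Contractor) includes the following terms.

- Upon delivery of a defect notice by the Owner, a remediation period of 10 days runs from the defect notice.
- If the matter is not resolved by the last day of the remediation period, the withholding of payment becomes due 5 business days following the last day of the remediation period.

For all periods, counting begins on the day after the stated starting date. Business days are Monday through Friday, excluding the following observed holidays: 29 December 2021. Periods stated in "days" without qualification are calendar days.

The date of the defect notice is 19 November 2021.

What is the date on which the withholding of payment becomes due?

The last day of the remediation period: 19 November 2021 + 10 days = 29 November 2021.
From Monday, 29 November 2021, 5 business days (Nov 30, Dec 1, Dec 2, Dec 3, Dec 6, skipping weekends) brings us to Monday, 6 December 2021, which is the date on which the withholding of payment becomes due.

6 December 2021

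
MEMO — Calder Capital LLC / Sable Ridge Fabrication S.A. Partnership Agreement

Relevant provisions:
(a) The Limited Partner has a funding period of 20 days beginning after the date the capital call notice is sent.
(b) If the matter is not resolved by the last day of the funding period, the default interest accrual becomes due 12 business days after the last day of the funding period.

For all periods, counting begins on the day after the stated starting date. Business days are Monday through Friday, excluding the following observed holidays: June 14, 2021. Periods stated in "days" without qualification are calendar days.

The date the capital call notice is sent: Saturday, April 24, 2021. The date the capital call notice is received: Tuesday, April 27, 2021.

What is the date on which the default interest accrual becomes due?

Adding 20 calendar days to April 24, 2021 gives May 14, 2021, which is the last day of the funding period.
The date on which the default interest accrual becomes due: 12 business days after Friday, May 14, 2021, skipping weekends — May 17, May 18, May 19, May 20, …, May 28, May 31, Jun 1 — lands on Tuesday, June 1, 2021.

June 1, 2021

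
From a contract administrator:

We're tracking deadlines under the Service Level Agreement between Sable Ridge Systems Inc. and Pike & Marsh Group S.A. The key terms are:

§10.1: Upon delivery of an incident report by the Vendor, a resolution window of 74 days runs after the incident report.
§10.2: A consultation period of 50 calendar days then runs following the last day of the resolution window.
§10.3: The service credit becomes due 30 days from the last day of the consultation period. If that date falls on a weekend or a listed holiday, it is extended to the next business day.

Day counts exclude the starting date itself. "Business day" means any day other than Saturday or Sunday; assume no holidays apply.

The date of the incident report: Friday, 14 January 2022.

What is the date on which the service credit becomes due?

17 June 2022

Adding 74 calendar days to 14 January 2022 gives 29 March 2022, which is the last day of the resolution window.
Adding 50 calendar days to 29 March 2022 gives 18 May 2022, which is the last day of the consultation period.
The date on which the service credit becomes due: 30 calendar days after 18 May 2022 is 17 June 2022. 17 June 2022 is a Friday, so no roll-forward applies.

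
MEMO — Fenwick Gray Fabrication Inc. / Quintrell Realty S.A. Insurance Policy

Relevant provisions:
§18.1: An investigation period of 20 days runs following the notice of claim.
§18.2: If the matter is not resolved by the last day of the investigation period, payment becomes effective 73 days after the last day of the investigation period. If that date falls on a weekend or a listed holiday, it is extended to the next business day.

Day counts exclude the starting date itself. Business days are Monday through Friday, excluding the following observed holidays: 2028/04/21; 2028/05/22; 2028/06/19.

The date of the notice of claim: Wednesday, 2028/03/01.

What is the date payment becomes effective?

Adding 20 calendar days to 2028/03/01 gives 2028/03/21, which is the last day of the investigation period.
Adding 73 calendar days to 2028/03/21 gives 2028/06/02, which is the date payment becomes effective. 2028/06/02 is a Friday and is not a listed holiday, so no roll-forward applies.

2028/06/02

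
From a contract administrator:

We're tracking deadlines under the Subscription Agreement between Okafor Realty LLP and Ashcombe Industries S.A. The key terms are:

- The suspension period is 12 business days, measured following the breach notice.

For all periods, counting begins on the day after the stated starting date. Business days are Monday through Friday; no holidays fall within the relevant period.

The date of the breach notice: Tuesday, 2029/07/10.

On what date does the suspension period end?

2029/07/26

The last day of the suspension period: 12 business days after Tuesday, 2029/07/10, skipping weekends — Jul 11, Jul 12, Jul 13, Jul 16, …, Jul 24, Jul 25, Jul 26 — lands on Thursday, 2029/07/26.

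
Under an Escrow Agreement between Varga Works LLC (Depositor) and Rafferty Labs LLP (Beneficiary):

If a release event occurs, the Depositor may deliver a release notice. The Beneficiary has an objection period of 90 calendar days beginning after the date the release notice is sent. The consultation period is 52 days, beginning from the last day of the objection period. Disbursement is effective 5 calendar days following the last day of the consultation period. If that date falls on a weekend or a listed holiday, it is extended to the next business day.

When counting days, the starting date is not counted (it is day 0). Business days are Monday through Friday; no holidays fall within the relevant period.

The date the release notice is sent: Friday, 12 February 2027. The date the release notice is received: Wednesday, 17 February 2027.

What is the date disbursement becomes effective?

9 July 2027

Adding 90 calendar days to 12 February 2027 gives 13 May 2027, which is the last day of the objection period.
The last day of the consultation period: 52 calendar days after 13 May 2027 is 4 July 2027.
Adding 5 calendar days to 4 July 2027 gives 9 July 2027, which is the date disbursement becomes effective. 9 July 2027 is a Friday, so no roll-forward applies.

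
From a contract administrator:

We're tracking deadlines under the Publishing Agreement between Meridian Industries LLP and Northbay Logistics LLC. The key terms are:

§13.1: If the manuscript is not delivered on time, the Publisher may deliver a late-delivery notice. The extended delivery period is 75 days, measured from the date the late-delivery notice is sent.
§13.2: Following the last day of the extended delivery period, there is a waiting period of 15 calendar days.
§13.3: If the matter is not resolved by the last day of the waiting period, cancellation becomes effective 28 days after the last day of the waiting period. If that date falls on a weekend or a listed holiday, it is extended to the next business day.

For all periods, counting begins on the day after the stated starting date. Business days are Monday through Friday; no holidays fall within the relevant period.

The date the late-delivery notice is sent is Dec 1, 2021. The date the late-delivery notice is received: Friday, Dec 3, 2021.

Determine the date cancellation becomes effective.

Mar 29, 2022

The last day of the extended delivery period: Dec 1, 2021 + 75 days = Feb 14, 2022.
The last day of the waiting period: Feb 14, 2022 + 15 days = Mar 1, 2022.
The date cancellation becomes effective: Mar 1, 2022 + 28 days = Mar 29, 2022. Mar 29, 2022 is a Tuesday, so no roll-forward applies.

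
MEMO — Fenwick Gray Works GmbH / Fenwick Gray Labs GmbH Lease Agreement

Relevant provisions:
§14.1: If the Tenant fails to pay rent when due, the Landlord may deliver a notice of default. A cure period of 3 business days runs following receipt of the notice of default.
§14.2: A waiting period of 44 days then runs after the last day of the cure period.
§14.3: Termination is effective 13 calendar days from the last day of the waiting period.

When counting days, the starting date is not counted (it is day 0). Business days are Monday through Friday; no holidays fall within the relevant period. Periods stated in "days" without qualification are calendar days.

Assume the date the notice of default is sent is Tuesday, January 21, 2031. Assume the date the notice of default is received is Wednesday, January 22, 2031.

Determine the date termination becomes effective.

The last day of the cure period: counting 3 business days from Wednesday, January 22, 2031 (Jan 23, Jan 24, Jan 27, skipping weekends) reaches Monday, January 27, 2031.
The last day of the waiting period: January 27, 2031 + 44 days = March 12, 2031.
The date termination becomes effective: 13 calendar days after March 12, 2031 is March 25, 2031.

March 25, 2031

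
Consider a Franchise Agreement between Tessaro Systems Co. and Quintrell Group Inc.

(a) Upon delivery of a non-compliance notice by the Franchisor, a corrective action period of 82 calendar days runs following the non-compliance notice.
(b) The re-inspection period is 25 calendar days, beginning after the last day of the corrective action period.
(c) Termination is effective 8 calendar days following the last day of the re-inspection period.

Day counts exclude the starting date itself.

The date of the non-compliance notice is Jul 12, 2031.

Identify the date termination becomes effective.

The last day of the corrective action period: 82 calendar days after Jul 12, 2031 is Oct 2, 2031.
Adding 25 calendar days to Oct 2, 2031 gives Oct 27, 2031, which is the last day of the re-inspection period.
The date termination becomes effective: Oct 27, 2031 + 8 days = Nov 4, 2031.

Nov 4, 2031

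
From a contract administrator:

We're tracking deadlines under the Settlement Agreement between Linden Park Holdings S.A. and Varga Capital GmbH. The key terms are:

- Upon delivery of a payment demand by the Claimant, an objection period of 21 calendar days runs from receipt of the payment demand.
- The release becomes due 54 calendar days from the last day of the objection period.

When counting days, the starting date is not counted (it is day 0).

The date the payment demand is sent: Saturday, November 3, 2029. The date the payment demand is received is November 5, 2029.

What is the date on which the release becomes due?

Adding 21 calendar days to November 5, 2029 gives November 26, 2029, which is the last day of the objection period.
Adding 54 calendar days to November 26, 2029 gives January 19, 2030, which is the date on which the release becomes due.

January 19, 2030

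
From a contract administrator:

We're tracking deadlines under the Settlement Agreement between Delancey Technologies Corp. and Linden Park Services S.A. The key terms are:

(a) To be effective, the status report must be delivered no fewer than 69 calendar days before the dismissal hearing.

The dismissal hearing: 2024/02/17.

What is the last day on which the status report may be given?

2023/12/10

Counting back 69 calendar days from 2024/02/17 gives 2023/12/10.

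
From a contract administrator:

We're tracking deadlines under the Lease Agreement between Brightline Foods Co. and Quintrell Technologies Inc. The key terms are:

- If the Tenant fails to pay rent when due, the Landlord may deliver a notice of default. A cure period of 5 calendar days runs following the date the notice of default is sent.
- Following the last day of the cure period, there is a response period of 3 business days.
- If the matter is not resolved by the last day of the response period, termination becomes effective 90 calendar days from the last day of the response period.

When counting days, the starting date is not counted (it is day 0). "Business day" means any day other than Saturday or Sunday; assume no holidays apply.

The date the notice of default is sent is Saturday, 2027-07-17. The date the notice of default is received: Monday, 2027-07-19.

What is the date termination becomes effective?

2027-10-25

The last day of the cure period: 2027-07-17 + 5 days = 2027-07-22.
The last day of the response period: 3 business days after Thursday, 2027-07-22, skipping weekends — Jul 23, Jul 26, Jul 27 — lands on Tuesday, 2027-07-27.
Adding 90 calendar days to 2027-07-27 gives 2027-10-25, which is the date termination becomes effective.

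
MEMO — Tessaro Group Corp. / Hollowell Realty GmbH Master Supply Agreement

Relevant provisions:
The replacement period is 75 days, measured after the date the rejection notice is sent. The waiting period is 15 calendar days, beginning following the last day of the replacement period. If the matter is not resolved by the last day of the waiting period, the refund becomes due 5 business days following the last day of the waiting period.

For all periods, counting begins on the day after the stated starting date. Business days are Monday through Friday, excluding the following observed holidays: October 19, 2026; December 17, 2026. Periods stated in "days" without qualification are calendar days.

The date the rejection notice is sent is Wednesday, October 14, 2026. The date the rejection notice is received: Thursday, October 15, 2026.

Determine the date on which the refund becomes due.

January 19, 2027

The last day of the replacement period: October 14, 2026 + 75 days = December 28, 2026.
The last day of the waiting period: 15 calendar days after December 28, 2026 is January 12, 2027.
From Tuesday, January 12, 2027, 5 business days (Jan 13, Jan 14, Jan 15, Jan 18, Jan 19, skipping weekends) brings us to Tuesday, January 19, 2027, which is the date on which the refund becomes due.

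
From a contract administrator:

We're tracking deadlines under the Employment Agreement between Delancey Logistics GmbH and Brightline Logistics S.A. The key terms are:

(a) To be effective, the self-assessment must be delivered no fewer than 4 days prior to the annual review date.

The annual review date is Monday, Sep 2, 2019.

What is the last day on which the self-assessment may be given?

Sep 2, 2019 minus 4 days is Aug 29, 2019.

Aug 29, 2019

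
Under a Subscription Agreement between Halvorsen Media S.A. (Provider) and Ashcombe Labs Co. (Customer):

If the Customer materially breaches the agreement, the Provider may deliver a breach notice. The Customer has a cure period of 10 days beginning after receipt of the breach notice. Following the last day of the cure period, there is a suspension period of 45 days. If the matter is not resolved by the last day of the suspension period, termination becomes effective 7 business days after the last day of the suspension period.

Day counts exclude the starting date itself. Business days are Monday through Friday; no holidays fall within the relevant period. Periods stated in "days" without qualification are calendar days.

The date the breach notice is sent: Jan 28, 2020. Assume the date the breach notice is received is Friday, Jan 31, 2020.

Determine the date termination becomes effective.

Adding 10 calendar days to Jan 31, 2020 gives Feb 10, 2020, which is the last day of the cure period.
The last day of the suspension period: Feb 10, 2020 + 45 days = Mar 26, 2020.
From Thursday, Mar 26, 2020, 7 business days (Mar 27, Mar 30, Mar 31, Apr 1, Apr 2, Apr 3, Apr 6, skipping weekends) brings us to Monday, Apr 6, 2020, which is the date termination becomes effective.

Apr 6, 2020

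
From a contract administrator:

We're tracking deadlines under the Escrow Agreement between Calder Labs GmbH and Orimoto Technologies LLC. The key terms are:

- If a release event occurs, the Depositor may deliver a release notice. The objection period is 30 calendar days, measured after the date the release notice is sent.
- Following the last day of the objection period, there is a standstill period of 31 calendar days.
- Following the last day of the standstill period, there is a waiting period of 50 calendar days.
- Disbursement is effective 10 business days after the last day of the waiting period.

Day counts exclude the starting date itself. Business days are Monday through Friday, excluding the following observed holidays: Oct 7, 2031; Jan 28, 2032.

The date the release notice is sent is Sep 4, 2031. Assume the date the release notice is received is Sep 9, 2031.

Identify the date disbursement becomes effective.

Adding 30 calendar days to Sep 4, 2031 gives Oct 4, 2031, which is the last day of the objection period.
The last day of the standstill period: 31 calendar days after Oct 4, 2031 is Nov 4, 2031.
The last day of the waiting period: Nov 4, 2031 + 50 days = Dec 24, 2031.
From Wednesday, Dec 24, 2031, 10 business days (Dec 25, Dec 26, Dec 29, Dec 30, Dec 31, Jan 1, Jan 2, Jan 5, Jan 6, Jan 7, skipping weekends) brings us to Wednesday, Jan 7, 2032, which is the date disbursement becomes effective.

Jan 7, 2032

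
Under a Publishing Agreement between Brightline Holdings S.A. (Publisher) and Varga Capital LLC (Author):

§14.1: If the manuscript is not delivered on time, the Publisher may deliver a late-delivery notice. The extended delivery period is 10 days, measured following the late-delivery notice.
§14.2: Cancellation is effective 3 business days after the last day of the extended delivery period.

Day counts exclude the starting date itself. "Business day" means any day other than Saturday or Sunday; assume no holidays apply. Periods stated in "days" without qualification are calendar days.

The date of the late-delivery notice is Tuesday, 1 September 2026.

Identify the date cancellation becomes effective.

16 September 2026

The last day of the extended delivery period: 1 September 2026 + 10 days = 11 September 2026.
The date cancellation becomes effective: 3 business days after Friday, 11 September 2026, skipping weekends — Sep 14, Sep 15, Sep 16 — lands on Wednesday, 16 September 2026.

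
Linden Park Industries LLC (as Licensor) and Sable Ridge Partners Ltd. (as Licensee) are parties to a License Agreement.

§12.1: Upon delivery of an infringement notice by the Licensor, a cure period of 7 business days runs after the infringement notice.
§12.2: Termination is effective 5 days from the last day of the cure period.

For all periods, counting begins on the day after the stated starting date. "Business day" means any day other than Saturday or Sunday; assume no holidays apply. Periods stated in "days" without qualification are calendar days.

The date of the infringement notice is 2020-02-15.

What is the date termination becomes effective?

2020-03-01

From Saturday, 2020-02-15, 7 business days (Feb 17, Feb 18, Feb 19, Feb 20, Feb 21, Feb 24, Feb 25, skipping weekends) brings us to Tuesday, 2020-02-25, which is the last day of the cure period.
The date termination becomes effective: 2020-02-25 + 5 days = 2020-03-01.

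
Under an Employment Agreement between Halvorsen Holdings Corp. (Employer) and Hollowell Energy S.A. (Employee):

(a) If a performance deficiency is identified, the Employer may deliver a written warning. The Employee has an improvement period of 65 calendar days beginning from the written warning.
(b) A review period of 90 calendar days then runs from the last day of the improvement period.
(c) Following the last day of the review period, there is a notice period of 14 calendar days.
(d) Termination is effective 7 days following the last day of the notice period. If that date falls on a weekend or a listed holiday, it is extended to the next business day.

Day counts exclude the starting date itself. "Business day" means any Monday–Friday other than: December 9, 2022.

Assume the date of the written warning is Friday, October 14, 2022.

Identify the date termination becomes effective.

April 10, 2023

Adding 65 calendar days to October 14, 2022 gives December 18, 2022, which is the last day of the improvement period.
Adding 90 calendar days to December 18, 2022 gives March 18, 2023, which is the last day of the review period.
The last day of the notice period: 14 calendar days after March 18, 2023 is April 1, 2023.
The date termination becomes effective: 7 calendar days after April 1, 2023 is April 8, 2023. That falls on a Saturday, so it rolls to the next business day, Monday, April 10, 2023.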